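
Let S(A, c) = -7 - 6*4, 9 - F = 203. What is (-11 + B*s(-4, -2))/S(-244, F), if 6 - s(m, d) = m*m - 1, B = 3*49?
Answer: 1334/31 ≈ 43.032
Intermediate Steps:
F = -194 (F = 9 - 1*203 = 9 - 203 = -194)
S(A, c) = -31 (S(A, c) = -7 - 24 = -31)
B = 147
s(m, d) = 7 - m² (s(m, d) = 6 - (m*m - 1) = 6 - (m² - 1) = 6 - (-1 + m²) = 6 + (1 - m²) = 7 - m²)
(-11 + B*s(-4, -2))/S(-244, F) = (-11 + 147*(7 - 1*(-4)²))/(-31) = (-11 + 147*(7 - 1*16))*(-1/31) = (-11 + 147*(7 - 16))*(-1/31) = (-11 + 147*(-9))*(-1/31) = (-11 - 1323)*(-1/31) = -1334*(-1/31) = 1334/31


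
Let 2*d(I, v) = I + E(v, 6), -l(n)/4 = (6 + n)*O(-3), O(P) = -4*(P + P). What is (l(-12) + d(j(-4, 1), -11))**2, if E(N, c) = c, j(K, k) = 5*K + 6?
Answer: 327184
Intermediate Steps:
j(K, k) = 6 + 5*K
O(P) = -8*P
l(n) = -576 - 96*n (l(n) = -4*(6 + n)*(-8*(-3)) = -4*(6 + n)*24 = -4*(144 + 24*n) = -576 - 96*n)
d(I, v) = 3 + I/2 (d(I, v) = (I + 6)/2 = (6 + I)/2 = 3 + I/2)
(l(-12) + d(j(-4, 1), -11))**2 = ((-576 - 96*(-12)) + (3 + (6 + 5*(-4))/2))**2 = ((-576 + 1152) + (3 + (6 - 20)/2))**2 = (576 + (3 + (1/2)*(-14)))**2 = (576 + (3 - 7))**2 = (576 - 4)**2 = 572**2 = 327184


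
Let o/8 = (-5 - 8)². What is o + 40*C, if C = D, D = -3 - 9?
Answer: 872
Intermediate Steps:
o = 1352 (o = 8*(-5 - 8)² = 8*(-13)² = 8*169 = 1352)
D = -12
C = -12
o + 40*C = 1352 + 40*(-12) = 1352 - 480 = 872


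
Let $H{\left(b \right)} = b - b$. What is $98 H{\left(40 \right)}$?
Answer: $0$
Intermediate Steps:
$H{\left(b \right)} = 0$
$98 H{\left(40 \right)} = 98 \cdot 0 = 0$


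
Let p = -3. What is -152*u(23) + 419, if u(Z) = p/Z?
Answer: 10093/23 ≈ 438.83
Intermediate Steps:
u(Z) = -3/Z
-152*u(23) + 419 = -(-456)/23 + 419 = -152*(-3/23) + 419 = 456/23 + 419 = 10093/23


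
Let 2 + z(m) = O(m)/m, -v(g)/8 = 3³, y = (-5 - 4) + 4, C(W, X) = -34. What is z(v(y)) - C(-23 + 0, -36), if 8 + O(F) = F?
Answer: 892/27 ≈ 33.037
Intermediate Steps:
O(F) = -8 + F
y = -5 (y = -9 + 4 = -5)
v(g) = -216 (v(g) = -8*3³ = -8*27 = -216)
z(m) = -2 + (-8 + m)/m
z(v(y)) - C(-23 + 0, -36) = (-8 - 1*(-216))/(-216) - 1*(-34) = -(-8 + 216)/216 + 34 = -1/216*208 + 34 = -26/27 + 34 = 892/27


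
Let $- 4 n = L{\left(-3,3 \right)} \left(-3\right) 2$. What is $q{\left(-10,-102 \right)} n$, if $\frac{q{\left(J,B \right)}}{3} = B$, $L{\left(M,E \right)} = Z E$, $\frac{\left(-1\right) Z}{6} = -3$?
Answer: $-24786$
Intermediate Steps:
$Z = 18$ ($Z = \left(-6\right) \left(-3\right) = 18$)
$L{\left(M,E \right)} = 18 E$
$q{\left(J,B \right)} = 3 B$
$n = 81$ ($n = - \frac{18 \cdot 3 \left(-3\right) 2}{4} = - \frac{54 \left(-3\right) 2}{4} = - \frac{\left(-162\right) 2}{4} = \left(- \frac{1}{4}\right) \left(-324\right) = 81$)
$q{\left(-10,-102 \right)} n = 3 \left(-102\right) 81 = \left(-306\right) 81 = -24786$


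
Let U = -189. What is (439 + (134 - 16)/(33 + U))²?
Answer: 1168477489/6084 ≈ 1.9206e+5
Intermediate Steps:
(439 + (134 - 16)/(33 + U))² = (439 + (134 - 16)/(33 - 189))² = (439 + 118/(-156))² = (439 + 118*(-1/156))² = (439 - 59/78)² = (34183/78)² = 1168477489/6084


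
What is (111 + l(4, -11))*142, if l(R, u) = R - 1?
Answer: 16188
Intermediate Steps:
l(R, u) = -1 + R
(111 + l(4, -11))*142 = (111 + (-1 + 4))*142 = (111 + 3)*142 = 114*142 = 16188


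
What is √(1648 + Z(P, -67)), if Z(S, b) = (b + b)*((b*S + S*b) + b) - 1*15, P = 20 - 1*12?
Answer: √154259 ≈ 392.76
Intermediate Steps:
P = 8 (P = 20 - 12 = 8)
Z(S, b) = -15 + 2*b*(b + 2*S*b) (Z(S, b) = (2*b)*((S*b + S*b) + b) - 15 = (2*b)*(2*S*b + b) - 15 = (2*b)*(b + 2*S*b) - 15 = 2*b*(b + 2*S*b) - 15 = -15 + 2*b*(b + 2*S*b))
√(1648 + Z(P, -67)) = √(1648 + (-15 + 2*(-67)² + 4*8*(-67)²)) = √(1648 + (-15 + 2*4489 + 4*8*4489)) = √(1648 + (-15 + 8978 + 143648)) = √(1648 + 152611) = √154259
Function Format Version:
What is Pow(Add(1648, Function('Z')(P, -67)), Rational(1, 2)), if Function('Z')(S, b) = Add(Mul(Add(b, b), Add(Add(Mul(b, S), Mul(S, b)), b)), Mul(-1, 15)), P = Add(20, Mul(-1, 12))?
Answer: Pow(154259, Rational(1, 2)) ≈ 392.76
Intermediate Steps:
P = 8 (P = Add(20, -12) = 8)
Function('Z')(S, b) = Add(-15, Mul(2, b, Add(b, Mul(2, S, b)))) (Function('Z')(S, b) = Add(Mul(Mul(2, b), Add(Add(Mul(S, b), Mul(S, b)), b)), -15) = Add(Mul(Mul(2, b), Add(Mul(2, S, b), b)), -15) = Add(Mul(Mul(2, b), Add(b, Mul(2, S, b))), -15) = Add(Mul(2, b, Add(b, Mul(2, S, b))), -15) = Add(-15, Mul(2, b, Add(b, Mul(2, S, b)))))
Pow(Add(1648, Function('Z')(P, -67)), Rational(1, 2)) = Pow(Add(1648, Add(-15, Mul(2, Pow(-67, 2)), Mul(4, 8, Pow(-67, 2)))), Rational(1, 2)) = Pow(Add(1648, Add(-15, Mul(2, 4489), Mul(4, 8, 4489))), Rational(1, 2)) = Pow(Add(1648, Add(-15, 8978, 143648)), Rational(1, 2)) = Pow(Add(1648, 152611), Rational(1, 2)) = Pow(154259, Rational(1, 2))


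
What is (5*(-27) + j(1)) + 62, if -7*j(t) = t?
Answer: -512/7 ≈ -73.143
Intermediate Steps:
j(t) = -t/7
(5*(-27) + j(1)) + 62 = (5*(-27) - ⅐*1) + 62 = (-135 - ⅐) + 62 = -946/7 + 62 = -512/7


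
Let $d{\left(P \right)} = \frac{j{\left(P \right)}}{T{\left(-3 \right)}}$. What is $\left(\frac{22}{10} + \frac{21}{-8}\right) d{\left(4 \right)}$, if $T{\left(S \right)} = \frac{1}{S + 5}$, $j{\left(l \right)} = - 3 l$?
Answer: $\frac{51}{5} \approx 10.2$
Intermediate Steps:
$T{\left(S \right)} = \frac{1}{5 + S}$
$d{\left(P \right)} = - 6 P$ ($d{\left(P \right)} = \frac{\left(-3\right) P}{\frac{1}{5 - 3}} = \frac{\left(-3\right) P}{\frac{1}{2}} = - 3 P \frac{1}{\frac{1}{2}} = - 3 P 2 = - 6 P$)
$\left(\frac{22}{10} + \frac{21}{-8}\right) d{\left(4 \right)} = \left(\frac{22}{10} + \frac{21}{-8}\right) \left(\left(-6\right) 4\right) = \left(22 \cdot \frac{1}{10} + 21 \left(- \frac{1}{8}\right)\right) \left(-24\right) = \left(\frac{11}{5} - \frac{21}{8}\right) \left(-24\right) = \left(- \frac{17}{40}\right) \left(-24\right) = \frac{51}{5}$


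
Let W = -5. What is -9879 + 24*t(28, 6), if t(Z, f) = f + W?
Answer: -9855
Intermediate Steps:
t(Z, f) = -5 + f (t(Z, f) = f - 5 = -5 + f)
-9879 + 24*t(28, 6) = -9879 + 24*(-5 + 6) = -9879 + 24*1 = -9879 + 24 = -9855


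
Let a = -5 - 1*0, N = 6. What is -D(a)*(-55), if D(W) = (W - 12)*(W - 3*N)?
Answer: 21505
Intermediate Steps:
a = -5 (a = -5 + 0 = -5)
D(W) = (-18 + W)*(-12 + W) (D(W) = (W - 12)*(W - 3*6) = (-12 + W)*(W - 18) = (-12 + W)*(-18 + W) = (-18 + W)*(-12 + W))
-D(a)*(-55) = -(216 + (-5)² - 30*(-5))*(-55) = -(216 + 25 + 150)*(-55) = -1*391*(-55) = -391*(-55) = 21505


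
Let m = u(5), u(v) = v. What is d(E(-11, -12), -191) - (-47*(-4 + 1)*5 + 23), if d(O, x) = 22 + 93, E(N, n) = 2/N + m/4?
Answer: -613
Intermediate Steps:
m = 5
E(N, n) = 5/4 + 2/N (E(N, n) = 2/N + 5/4 = 5/4 + 2/N)
d(O, x) = 115
d(E(-11, -12), -191) - (-47*(-4 + 1)*5 + 23) = 115 - (-47*(-4 + 1)*5 + 23) = 115 - (-(-141)*5 + 23) = 115 - (-47*(-15) + 23) = 115 - (705 + 23) = 115 - 1*728 = 115 - 728 = -613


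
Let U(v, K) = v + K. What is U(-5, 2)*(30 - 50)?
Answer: 60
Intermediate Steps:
U(v, K) = K + v
U(-5, 2)*(30 - 50) = (2 - 5)*(30 - 50) = -3*(-20) = 60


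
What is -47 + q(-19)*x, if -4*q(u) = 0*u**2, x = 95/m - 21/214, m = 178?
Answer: -47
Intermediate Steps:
x = 4148/9523 (x = 95/178 - 21/214 = 4148/9523 ≈ 0.43558)
q(u) = 0 (q(u) = -0*u**2 = -1/4*0 = 0)
-47 + q(-19)*x = -47 + 0*(4148/9523) = -47 + 0 = -47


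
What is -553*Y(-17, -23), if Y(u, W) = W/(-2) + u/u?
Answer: -13825/2 ≈ -6912.5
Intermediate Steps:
Y(u, W) = 1 - W/2 (Y(u, W) = W*(-1/2) + 1 = -W/2 + 1 = 1 - W/2)
-553*Y(-17, -23) = -553*(1 - 1/2*(-23)) = -553*(1 + 23/2) = -553*25/2 = -13825/2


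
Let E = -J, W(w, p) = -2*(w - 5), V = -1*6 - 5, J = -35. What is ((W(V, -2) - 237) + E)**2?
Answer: 28900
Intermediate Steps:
V = -11 (V = -6 - 5 = -11)
W(w, p) = 10 - 2*w (W(w, p) = -2*(-5 + w) = 10 - 2*w)
E = 35 (E = -1*(-35) = 35)
((W(V, -2) - 237) + E)**2 = (((10 - 2*(-11)) - 237) + 35)**2 = (((10 + 22) - 237) + 35)**2 = ((32 - 237) + 35)**2 = (-205 + 35)**2 = (-170)**2 = 28900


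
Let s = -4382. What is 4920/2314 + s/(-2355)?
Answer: 10863274/2724735 ≈ 3.9869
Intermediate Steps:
4920/2314 + s/(-2355) = 4920/2314 - 4382/(-2355) = 4920*(1/2314) - 4382*(-1/2355) = 2460/1157 + 4382/2355 = 10863274/2724735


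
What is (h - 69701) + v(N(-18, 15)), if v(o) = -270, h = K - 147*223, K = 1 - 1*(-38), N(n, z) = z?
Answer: -102713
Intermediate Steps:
K = 39 (K = 1 + 38 = 39)
h = -32742 (h = 39 - 147*223 = 39 - 32781 = -32742)
(h - 69701) + v(N(-18, 15)) = (-32742 - 69701) - 270 = -102443 - 270 = -102713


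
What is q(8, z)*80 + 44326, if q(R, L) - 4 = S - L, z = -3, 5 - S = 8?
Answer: 44646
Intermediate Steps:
S = -3 (S = 5 - 1*8 = 5 - 8 = -3)
q(R, L) = 1 - L (q(R, L) = 4 + (-3 - L) = 1 - L)
q(8, z)*80 + 44326 = (1 - 1*(-3))*80 + 44326 = (1 + 3)*80 + 44326 = 4*80 + 44326 = 320 + 44326 = 44646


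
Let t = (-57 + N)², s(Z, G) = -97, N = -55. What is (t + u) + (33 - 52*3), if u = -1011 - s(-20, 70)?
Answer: 11507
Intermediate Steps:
u = -914 (u = -1011 - 1*(-97) = -1011 + 97 = -914)
t = 12544 (t = (-57 - 55)² = (-112)² = 12544)
(t + u) + (33 - 52*3) = (12544 - 914) + (33 - 52*3) = 11630 + (33 - 156) = 11630 - 123 = 11507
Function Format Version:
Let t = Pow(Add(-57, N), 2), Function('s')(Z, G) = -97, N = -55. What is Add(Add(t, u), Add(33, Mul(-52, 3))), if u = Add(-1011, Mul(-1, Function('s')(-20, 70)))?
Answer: 11507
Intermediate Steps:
u = -914 (u = Add(-1011, Mul(-1, -97)) = Add(-1011, 97) = -914)
t = 12544 (t = Pow(Add(-57, -55), 2) = Pow(-112, 2) = 12544)
Add(Add(t, u), Add(33, Mul(-52, 3))) = Add(Add(12544, -914), Add(33, Mul(-52, 3))) = Add(11630, Add(33, -156)) = Add(11630, -123) = 11507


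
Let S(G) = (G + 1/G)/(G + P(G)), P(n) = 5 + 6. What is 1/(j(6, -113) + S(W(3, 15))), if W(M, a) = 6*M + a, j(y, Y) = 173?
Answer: 726/126143 ≈ 0.0057554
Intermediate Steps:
P(n) = 11
W(M, a) = a + 6*M
S(G) = (G + 1/G)/(11 + G) (S(G) = (G + 1/G)/(G + 11) = (G + 1/G)/(11 + G))
1/(j(6, -113) + S(W(3, 15))) = 1/(173 + (1 + (15 + 6*3)²)/((15 + 6*3)*(11 + (15 + 6*3)))) = 1/(173 + (1 + (15 + 18)²)/((15 + 18)*(11 + (15 + 18)))) = 1/(173 + (1 + 33²)/(33*(11 + 33))) = 1/(173 + (1/33)*(1 + 1089)/44) = 1/(173 + (1/33)*(1/44)*1090) = 1/(173 + 545/726) = 1/(126143/726) = 726/126143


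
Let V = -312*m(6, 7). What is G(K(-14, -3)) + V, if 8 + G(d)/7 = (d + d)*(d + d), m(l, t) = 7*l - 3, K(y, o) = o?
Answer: -11972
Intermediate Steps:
m(l, t) = -3 + 7*l
G(d) = -56 + 28*d² (G(d) = -56 + 7*((d + d)*(d + d)) = -56 + 7*((2*d)*(2*d)) = -56 + 7*(4*d²) = -56 + 28*d²)
V = -12168 (V = -312*(-3 + 7*6) = -312*(-3 + 42) = -312*39 = -12168)
G(K(-14, -3)) + V = (-56 + 28*(-3)²) - 12168 = (-56 + 28*9) - 12168 = (-56 + 252) - 12168 = 196 - 12168 = -11972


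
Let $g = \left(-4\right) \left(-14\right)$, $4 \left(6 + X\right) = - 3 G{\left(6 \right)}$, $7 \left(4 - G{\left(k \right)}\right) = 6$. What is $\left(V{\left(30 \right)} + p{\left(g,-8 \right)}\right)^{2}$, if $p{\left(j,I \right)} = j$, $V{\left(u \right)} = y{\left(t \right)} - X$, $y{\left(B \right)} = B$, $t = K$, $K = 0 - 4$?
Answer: $\frac{714025}{196} \approx 3643.0$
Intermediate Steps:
$K = -4$
$G{\left(k \right)} = \frac{22}{7}$ ($G{\left(k \right)} = 4 - \frac{6}{7} = \frac{22}{7}$)
$t = -4$
$X = - \frac{117}{14}$ ($X = -6 + \frac{\left(-3\right) \frac{22}{7}}{4} = -6 + \frac{1}{4} \left(- \frac{66}{7}\right) = -6 - \frac{33}{14} = - \frac{117}{14} \approx -8.3571$)
$g = 56$
$V{\left(u \right)} = \frac{61}{14}$ ($V{\left(u \right)} = -4 - - \frac{117}{14} = -4 + \frac{117}{14} = \frac{61}{14}$)
$\left(V{\left(30 \right)} + p{\left(g,-8 \right)}\right)^{2} = \left(\frac{61}{14} + 56\right)^{2} = \left(\frac{845}{14}\right)^{2} = \frac{714025}{196}$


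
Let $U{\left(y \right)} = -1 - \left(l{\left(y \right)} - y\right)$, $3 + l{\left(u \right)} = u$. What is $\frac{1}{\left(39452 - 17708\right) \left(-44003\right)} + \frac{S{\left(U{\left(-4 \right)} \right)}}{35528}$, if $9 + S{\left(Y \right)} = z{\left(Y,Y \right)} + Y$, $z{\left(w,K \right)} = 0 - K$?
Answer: $- \frac{1076405827}{4249154271312} \approx -0.00025332$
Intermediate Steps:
$l{\left(u \right)} = -3 + u$
$z{\left(w,K \right)} = - K$
$U{\left(y \right)} = 2$ ($U{\left(y \right)} = -1 - \left(\left(-3 + y\right) - y\right) = -1 - -3 = -1 + 3 = 2$)
$S{\left(Y \right)} = -9$ ($S{\left(Y \right)} = -9 + \left(- Y + Y\right) = -9 + 0 = -9$)
$\frac{1}{\left(39452 - 17708\right) \left(-44003\right)} + \frac{S{\left(U{\left(-4 \right)} \right)}}{35528} = \frac{1}{\left(39452 - 17708\right) \left(-44003\right)} - \frac{9}{35528} = \frac{1}{21744} \left(- \frac{1}{44003}\right) - \frac{9}{35528} = - \frac{1}{956801232} - \frac{9}{35528} = - \frac{1076405827}{4249154271312}$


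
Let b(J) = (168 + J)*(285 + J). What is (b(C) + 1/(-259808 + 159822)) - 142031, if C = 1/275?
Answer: -711904799348439/7561441250 ≈ -94149.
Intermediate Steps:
C = 1/275 ≈ 0.0036364
(b(C) + 1/(-259808 + 159822)) - 142031 = ((47880 + (1/275)**2 + 453*(1/275)) + 1/(-259808 + 159822)) - 142031 = ((47880 + 1/75625 + 453/275) + 1/(-99986)) - 142031 = (3621049576/75625 - 1/99986) - 142031 = 362054262830311/7561441250 - 142031 = -711904799348439/7561441250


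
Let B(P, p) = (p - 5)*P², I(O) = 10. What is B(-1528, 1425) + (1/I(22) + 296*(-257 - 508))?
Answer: 33151668401/10 ≈ 3.3152e+9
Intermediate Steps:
B(P, p) = P²*(-5 + p) (B(P, p) = (-5 + p)*P² = P²*(-5 + p))
B(-1528, 1425) + (1/I(22) + 296*(-257 - 508)) = (-1528)²*(-5 + 1425) + (1/10 + 296*(-257 - 508)) = 2334784*1420 + (⅒ + 296*(-765)) = 3315393280 + (⅒ - 226440) = 3315393280 - 2264399/10 = 33151668401/10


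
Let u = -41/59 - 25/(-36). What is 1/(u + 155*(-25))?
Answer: -2124/8230501 ≈ -0.00025806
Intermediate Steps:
u = -1/2124 (u = -41*1/59 - 25*(-1/36) = -41/59 + 25/36 = -1/2124 ≈ -0.00047081)
1/(u + 155*(-25)) = 1/(-1/2124 + 155*(-25)) = 1/(-1/2124 - 3875) = 1/(-8230501/2124) = -2124/8230501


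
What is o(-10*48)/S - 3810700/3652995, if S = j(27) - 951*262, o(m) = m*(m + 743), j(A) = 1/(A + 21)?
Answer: -937588733204/1747559931045 ≈ -0.53651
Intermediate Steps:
j(A) = 1/(21 + A)
o(m) = m*(743 + m)
S = -11959775/48 (S = 1/(21 + 27) - 951*262 = 1/48 - 249162 = -11959775/48 ≈ -2.4916e+5)
o(-10*48)/S - 3810700/3652995 = ((-10*48)*(743 - 10*48))/(-11959775/48) - 3810700/3652995 = -480*(743 - 480)*(-48/11959775) - 3810700*1/3652995 = -480*263*(-48/11959775) - 762140/730599 = -126240*(-48/11959775) - 762140/730599 = 1211904/2391955 - 762140/730599 = -937588733204/1747559931045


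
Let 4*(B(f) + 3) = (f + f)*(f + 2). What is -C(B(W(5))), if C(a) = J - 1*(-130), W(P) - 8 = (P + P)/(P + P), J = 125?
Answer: -255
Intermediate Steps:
W(P) = 9 (W(P) = 8 + (P + P)/(P + P) = 8 + (2*P)/((2*P)) = 8 + (2*P)*(1/(2*P)) = 8 + 1 = 9)
B(f) = -3 + f*(2 + f)/2 (B(f) = -3 + ((f + f)*(f + 2))/4 = -3 + ((2*f)*(2 + f))/4 = -3 + (2*f*(2 + f))/4 = -3 + f*(2 + f)/2)
C(a) = 255 (C(a) = 125 - 1*(-130) = 125 + 130 = 255)
-C(B(W(5))) = -1*255 = -255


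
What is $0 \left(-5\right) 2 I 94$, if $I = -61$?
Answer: $0$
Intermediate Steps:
$0 \left(-5\right) 2 I 94 = 0 \left(-5\right) 2 \left(-61\right) 94 = 0 \cdot 2 \left(-61\right) 94 = 0 \left(-61\right) 94 = 0 \cdot 94 = 0$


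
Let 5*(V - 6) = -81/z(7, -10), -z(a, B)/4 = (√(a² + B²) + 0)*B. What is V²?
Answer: 214566561/5960000 - 243*√149/7450 ≈ 35.603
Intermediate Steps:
z(a, B) = -4*B*√(B² + a²) (z(a, B) = -4*(√(a² + B²) + 0)*B = -4*(√(B² + a²) + 0)*B = -4*√(B² + a²)*B = -4*B*√(B² + a²))
V = 6 - 81*√149/29800 (V = 6 + (-81*1/(40*√((-10)² + 7²)))/5 = 6 + (-81*1/(40*√(100 + 49)))/5 = 6 + (-81*√149/5960)/5 = 6 - 81*√149/29800 ≈ 5.9668)
V² = (6 - 81*√149/29800)²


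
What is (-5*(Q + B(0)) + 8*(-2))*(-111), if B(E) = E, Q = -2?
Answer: 666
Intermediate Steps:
(-5*(Q + B(0)) + 8*(-2))*(-111) = (-5*(-2 + 0) + 8*(-2))*(-111) = (-5*(-2) - 16)*(-111) = (10 - 16)*(-111) = -6*(-111) = 666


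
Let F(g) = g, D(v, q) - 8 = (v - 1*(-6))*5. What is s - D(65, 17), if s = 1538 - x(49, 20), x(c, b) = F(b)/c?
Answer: 57555/49 ≈ 1174.6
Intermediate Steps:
D(v, q) = 38 + 5*v (D(v, q) = 8 + (v - 1*(-6))*5 = 8 + (v + 6)*5 = 8 + (6 + v)*5 = 8 + (30 + 5*v) = 38 + 5*v)
x(c, b) = b/c
s = 75342/49 (s = 1538 - 20/49 = 75342/49 ≈ 1537.6)
s - D(65, 17) = 75342/49 - (38 + 5*65) = 75342/49 - (38 + 325) = 75342/49 - 1*363 = 75342/49 - 363 = 57555/49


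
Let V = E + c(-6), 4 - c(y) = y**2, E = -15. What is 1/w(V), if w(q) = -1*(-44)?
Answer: 1/44 ≈ 0.022727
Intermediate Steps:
c(y) = 4 - y**2
V = -47 (V = -15 + (4 - 1*(-6)**2) = -15 + (4 - 1*36) = -15 + (4 - 36) = -15 - 32 = -47)
w(q) = 44
1/w(V) = 1/44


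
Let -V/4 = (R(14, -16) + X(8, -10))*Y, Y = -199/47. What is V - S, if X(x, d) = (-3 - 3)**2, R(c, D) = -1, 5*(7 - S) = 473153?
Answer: 22375846/235 ≈ 95216.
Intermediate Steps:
S = -473118/5 (S = 7 - 1/5*473153 = 7 - 473153/5 = -473118/5 ≈ -94624.)
X(x, d) = 36 (X(x, d) = (-6)**2 = 36)
Y = -199/47 (Y = -199*1/47 = -199/47 ≈ -4.2340)
V = 27860/47 (V = -4*(-1 + 36)*(-199)/47 = -140*(-199)/47 = -4*(-6965/47) = 27860/47 ≈ 592.77)
V - S = 27860/47 - 1*(-473118/5) = 27860/47 + 473118/5 = 22375846/235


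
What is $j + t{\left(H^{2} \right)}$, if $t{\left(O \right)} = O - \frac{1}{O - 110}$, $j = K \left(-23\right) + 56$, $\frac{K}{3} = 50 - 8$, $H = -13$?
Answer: $- \frac{157708}{59} \approx -2673.0$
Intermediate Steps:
$K = 126$ ($K = 3 \left(50 - 8\right) = 3 \cdot 42 = 126$)
$j = -2842$ ($j = 126 \left(-23\right) + 56 = -2898 + 56 = -2842$)
$t{\left(O \right)} = O - \frac{1}{-110 + O}$
$j + t{\left(H^{2} \right)} = -2842 + \frac{-1 + \left(\left(-13\right)^{2}\right)^{2} - 110 \left(-13\right)^{2}}{-110 + \left(-13\right)^{2}} = -2842 + \frac{-1 + 169^{2} - 18590}{-110 + 169} = -2842 + \frac{-1 + 28561 - 18590}{59} = -2842 + \frac{1}{59} \cdot 9970 = -2842 + \frac{9970}{59} = - \frac{157708}{59}$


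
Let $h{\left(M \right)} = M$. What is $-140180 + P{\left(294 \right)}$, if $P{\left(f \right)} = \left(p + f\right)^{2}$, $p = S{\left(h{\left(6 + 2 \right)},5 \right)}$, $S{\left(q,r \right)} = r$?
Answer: $-50779$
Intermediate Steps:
$p = 5$
$P{\left(f \right)} = \left(5 + f\right)^{2}$
$-140180 + P{\left(294 \right)} = -140180 + \left(5 + 294\right)^{2} = -140180 + 299^{2} = -140180 + 89401 = -50779$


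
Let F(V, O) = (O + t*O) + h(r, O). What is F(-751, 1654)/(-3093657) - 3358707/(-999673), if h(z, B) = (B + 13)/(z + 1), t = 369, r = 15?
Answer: 52153618056151/16494108662192 ≈ 3.1620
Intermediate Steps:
h(z, B) = (13 + B)/(1 + z)
F(V, O) = 13/16 + 5921*O/16 (F(V, O) = (O + 369*O) + (13 + O)/(1 + 15) = 370*O + (13 + O)/16 = 370*O + (13/16 + O/16) = 13/16 + 5921*O/16)
F(-751, 1654)/(-3093657) - 3358707/(-999673) = (13/16 + (5921/16)*1654)/(-3093657) - 3358707/(-999673) = (13/16 + 4896667/8)*(-1/3093657) - 3358707*(-1/999673) = (9793347/16)*(-1/3093657) + 3358707/999673 = -3264449/16499504 + 3358707/999673 = 52153618056151/16494108662192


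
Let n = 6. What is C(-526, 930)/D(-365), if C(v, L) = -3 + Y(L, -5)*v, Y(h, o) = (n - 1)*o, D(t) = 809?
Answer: 13147/809 ≈ 16.251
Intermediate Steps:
Y(h, o) = 5*o (Y(h, o) = (6 - 1)*o = 5*o)
C(v, L) = -3 - 25*v (C(v, L) = -3 + (5*(-5))*v = -3 - 25*v)
C(-526, 930)/D(-365) = (-3 - 25*(-526))/809 = (-3 + 13150)*(1/809) = 13147*(1/809) = 13147/809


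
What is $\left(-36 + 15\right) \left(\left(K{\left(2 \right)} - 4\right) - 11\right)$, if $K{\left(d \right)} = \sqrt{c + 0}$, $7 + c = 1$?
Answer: $315 - 21 i \sqrt{6} \approx 315.0 - 51.439 i$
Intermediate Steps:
$c = -6$ ($c = -7 + 1 = -6$)
$K{\left(d \right)} = i \sqrt{6}$ ($K{\left(d \right)} = \sqrt{-6 + 0} = \sqrt{-6} = i \sqrt{6}$)
$\left(-36 + 15\right) \left(\left(K{\left(2 \right)} - 4\right) - 11\right) = \left(-36 + 15\right) \left(\left(i \sqrt{6} - 4\right) - 11\right) = - 21 \left(\left(-4 + i \sqrt{6}\right) - 11\right) = - 21 \left(-15 + i \sqrt{6}\right) = 315 - 21 i \sqrt{6}$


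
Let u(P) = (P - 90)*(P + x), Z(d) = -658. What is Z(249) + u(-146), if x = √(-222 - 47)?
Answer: 33798 - 236*I*√269 ≈ 33798.0 - 3870.7*I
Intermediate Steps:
x = I*√269 (x = √(-269) = I*√269 ≈ 16.401*I)
u(P) = (-90 + P)*(P + I*√269) (u(P) = (P - 90)*(P + I*√269) = (-90 + P)*(P + I*√269))
Z(249) + u(-146) = -658 + ((-146)² - 90*(-146) - 90*I*√269 + I*(-146)*√269) = -658 + (21316 + 13140 - 90*I*√269 - 146*I*√269) = -658 + (34456 - 236*I*√269) = 33798 - 236*I*√269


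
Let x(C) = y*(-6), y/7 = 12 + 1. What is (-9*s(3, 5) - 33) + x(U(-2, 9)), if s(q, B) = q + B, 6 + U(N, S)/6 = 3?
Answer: -651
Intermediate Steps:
U(N, S) = -18 (U(N, S) = -36 + 6*3 = -36 + 18 = -18)
y = 91 (y = 7*(12 + 1) = 7*13 = 91)
s(q, B) = B + q
x(C) = -546 (x(C) = 91*(-6) = -546)
(-9*s(3, 5) - 33) + x(U(-2, 9)) = (-9*(5 + 3) - 33) - 546 = (-9*8 - 33) - 546 = (-72 - 33) - 546 = -105 - 546 = -651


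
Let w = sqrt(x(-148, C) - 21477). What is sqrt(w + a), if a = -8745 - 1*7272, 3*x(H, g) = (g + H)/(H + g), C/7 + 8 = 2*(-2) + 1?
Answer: sqrt(-144153 + 3*I*sqrt(193290))/3 ≈ 0.57897 + 126.56*I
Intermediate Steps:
C = -77 (C = -56 + 7*(2*(-2) + 1) = -56 + 7*(-4 + 1) = -56 + 7*(-3) = -56 - 21 = -77)
x(H, g) = 1/3 (x(H, g) = ((g + H)/(H + g))/3 = ((H + g)/(H + g))/3 = (1/3)*1 = 1/3)
a = -16017 (a = -8745 - 7272 = -16017)
w = I*sqrt(193290)/3 (w = sqrt(1/3 - 21477) = sqrt(-64430/3) = I*sqrt(193290)/3 ≈ 146.55*I)
sqrt(w + a) = sqrt(I*sqrt(193290)/3 - 16017) = sqrt(-16017 + I*sqrt(193290)/3)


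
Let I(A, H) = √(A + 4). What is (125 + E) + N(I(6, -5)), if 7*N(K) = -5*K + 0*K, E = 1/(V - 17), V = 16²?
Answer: 29876/239 - 5*√10/7 ≈ 122.75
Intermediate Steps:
V = 256
I(A, H) = √(4 + A)
E = 1/239 (E = 1/(256 - 17) = 1/239 ≈ 0.0041841)
N(K) = -5*K/7 (N(K) = (-5*K + 0*K)/7 = (-5*K + 0)/7 = (-5*K)/7 = -5*K/7)
(125 + E) + N(I(6, -5)) = (125 + 1/239) - 5*√(4 + 6)/7 = 29876/239 - 5*√10/7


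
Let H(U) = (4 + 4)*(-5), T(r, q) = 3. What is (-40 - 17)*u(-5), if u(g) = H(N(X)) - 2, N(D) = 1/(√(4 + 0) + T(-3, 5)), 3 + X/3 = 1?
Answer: 2394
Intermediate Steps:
X = -6 (X = -9 + 3*1 = -9 + 3 = -6)
N(D) = ⅕ (N(D) = 1/(√(4 + 0) + 3) = 1/(√4 + 3) = 1/(2 + 3) = 1/5 = ⅕)
H(U) = -40 (H(U) = 8*(-5) = -40)
u(g) = -42 (u(g) = -40 - 2 = -42)
(-40 - 17)*u(-5) = (-40 - 17)*(-42) = -57*(-42) = 2394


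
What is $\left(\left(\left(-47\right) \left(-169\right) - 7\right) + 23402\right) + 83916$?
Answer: $115254$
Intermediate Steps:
$\left(\left(\left(-47\right) \left(-169\right) - 7\right) + 23402\right) + 83916 = \left(\left(7943 - 7\right) + 23402\right) + 83916 = \left(7936 + 23402\right) + 83916 = 31338 + 83916 = 115254$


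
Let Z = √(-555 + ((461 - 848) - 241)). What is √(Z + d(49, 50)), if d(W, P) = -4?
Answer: √(-4 + 13*I*√7) ≈ 3.9132 + 4.3947*I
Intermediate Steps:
Z = 13*I*√7 (Z = √(-555 + (-387 - 241)) = √(-555 - 628) = √(-1183) = 13*I*√7 ≈ 34.395*I)
√(Z + d(49, 50)) = √(13*I*√7 - 4) = √(-4 + 13*I*√7)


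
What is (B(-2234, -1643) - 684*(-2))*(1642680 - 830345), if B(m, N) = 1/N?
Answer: 1825822829705/1643 ≈ 1.1113e+9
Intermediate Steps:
(B(-2234, -1643) - 684*(-2))*(1642680 - 830345) = (1/(-1643) - 684*(-2))*(1642680 - 830345) = (-1/1643 + 1368)*812335 = (2247623/1643)*812335 = 1825822829705/1643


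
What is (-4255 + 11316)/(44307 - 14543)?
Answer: 7061/29764 ≈ 0.23723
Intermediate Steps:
(-4255 + 11316)/(44307 - 14543) = 7061/29764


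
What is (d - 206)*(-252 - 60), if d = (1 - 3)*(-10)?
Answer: 58032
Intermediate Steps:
d = 20 (d = -2*(-10) = 20)
(d - 206)*(-252 - 60) = (20 - 206)*(-252 - 60) = -186*(-312) = 58032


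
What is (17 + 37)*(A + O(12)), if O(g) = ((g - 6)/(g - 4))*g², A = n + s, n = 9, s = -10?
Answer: 5778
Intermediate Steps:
A = -1 (A = 9 - 10 = -1)
O(g) = g²*(-6 + g)/(-4 + g) (O(g) = ((-6 + g)/(-4 + g))*g² = g²*(-6 + g)/(-4 + g))
(17 + 37)*(A + O(12)) = (17 + 37)*(-1 + 12²*(-6 + 12)/(-4 + 12)) = 54*(-1 + 144*6/8) = 54*(-1 + 144*(⅛)*6) = 54*(-1 + 108) = 54*107 = 5778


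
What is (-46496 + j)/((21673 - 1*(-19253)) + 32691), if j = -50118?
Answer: -96614/73617 ≈ -1.3124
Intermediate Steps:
(-46496 + j)/((21673 - 1*(-19253)) + 32691) = (-46496 - 50118)/((21673 - 1*(-19253)) + 32691) = -96614/((21673 + 19253) + 32691) = -96614/(40926 + 32691) = -96614/73617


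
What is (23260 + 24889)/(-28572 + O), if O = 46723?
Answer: 48149/18151 ≈ 2.6527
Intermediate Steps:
(23260 + 24889)/(-28572 + O) = (23260 + 24889)/(-28572 + 46723) = 48149/18151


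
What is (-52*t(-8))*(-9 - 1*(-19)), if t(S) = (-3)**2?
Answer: -4680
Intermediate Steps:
t(S) = 9
(-52*t(-8))*(-9 - 1*(-19)) = (-52*9)*(-9 - 1*(-19)) = -468*(-9 + 19) = -468*10 = -4680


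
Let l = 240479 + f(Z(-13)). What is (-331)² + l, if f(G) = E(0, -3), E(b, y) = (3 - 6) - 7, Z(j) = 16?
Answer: 350030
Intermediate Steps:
E(b, y) = -10 (E(b, y) = -3 - 7 = -10)
f(G) = -10
l = 240469 (l = 240479 - 10 = 240469)
(-331)² + l = (-331)² + 240469 = 109561 + 240469 = 350030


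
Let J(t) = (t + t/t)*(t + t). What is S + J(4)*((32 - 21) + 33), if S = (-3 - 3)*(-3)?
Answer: 1778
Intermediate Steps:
J(t) = 2*t*(1 + t) (J(t) = (t + 1)*(2*t) = (1 + t)*(2*t) = 2*t*(1 + t))
S = 18 (S = -6*(-3) = 18)
S + J(4)*((32 - 21) + 33) = 18 + (2*4*(1 + 4))*((32 - 21) + 33) = 18 + (2*4*5)*(11 + 33) = 18 + 40*44 = 18 + 1760 = 1778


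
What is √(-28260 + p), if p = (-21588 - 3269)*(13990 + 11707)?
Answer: I*√638778589 ≈ 25274.0*I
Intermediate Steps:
p = -638750329 (p = -24857*25697 = -638750329)
√(-28260 + p) = √(-28260 - 638750329) = √(-638778589) = I*√638778589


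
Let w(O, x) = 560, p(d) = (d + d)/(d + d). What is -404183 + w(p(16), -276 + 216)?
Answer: -403623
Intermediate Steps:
p(d) = 1 (p(d) = (2*d)/((2*d)) = (2*d)*(1/(2*d)) = 1)
-404183 + w(p(16), -276 + 216) = -404183 + 560 = -403623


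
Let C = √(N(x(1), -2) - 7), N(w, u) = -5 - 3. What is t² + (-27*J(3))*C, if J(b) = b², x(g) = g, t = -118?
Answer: 13924 - 243*I*√15 ≈ 13924.0 - 941.13*I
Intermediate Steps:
N(w, u) = -8
C = I*√15 (C = √(-8 - 7) = √(-15) = I*√15 ≈ 3.873*I)
t² + (-27*J(3))*C = (-118)² + (-27*3²)*(I*√15) = 13924 + (-27*9)*(I*√15) = 13924 - 243*I*√15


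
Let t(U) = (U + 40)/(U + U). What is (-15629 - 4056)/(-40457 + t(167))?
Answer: 6574790/13512431 ≈ 0.48657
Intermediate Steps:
t(U) = (40 + U)/(2*U) (t(U) = (40 + U)/((2*U)) = (40 + U)*(1/(2*U)) = (40 + U)/(2*U))
(-15629 - 4056)/(-40457 + t(167)) = (-15629 - 4056)/(-40457 + (½)*(40 + 167)/167) = -19685/(-40457 + (½)*(1/167)*207) = -19685/(-40457 + 207/334) = -19685/(-13512431/334) = -19685*(-334/13512431) = 6574790/13512431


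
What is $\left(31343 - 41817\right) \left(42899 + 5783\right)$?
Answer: $-509895268$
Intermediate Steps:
$\left(31343 - 41817\right) \left(42899 + 5783\right) = \left(-10474\right) 48682 = -509895268$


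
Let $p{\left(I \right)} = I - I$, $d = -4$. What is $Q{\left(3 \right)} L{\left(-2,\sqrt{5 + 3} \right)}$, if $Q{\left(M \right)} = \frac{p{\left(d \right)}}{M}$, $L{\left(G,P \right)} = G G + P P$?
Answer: $0$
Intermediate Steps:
$p{\left(I \right)} = 0$
$L{\left(G,P \right)} = G^{2} + P^{2}$
$Q{\left(M \right)} = 0$ ($Q{\left(M \right)} = \frac{0}{M} = 0$)
$Q{\left(3 \right)} L{\left(-2,\sqrt{5 + 3} \right)} = 0 \left(\left(-2\right)^{2} + \left(\sqrt{5 + 3}\right)^{2}\right) = 0 \left(4 + \left(\sqrt{8}\right)^{2}\right) = 0 \left(4 + \left(2 \sqrt{2}\right)^{2}\right) = 0 \left(4 + 8\right) = 0 \cdot 12 = 0$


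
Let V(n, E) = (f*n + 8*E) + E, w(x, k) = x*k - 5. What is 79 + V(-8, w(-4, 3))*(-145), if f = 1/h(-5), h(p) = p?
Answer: 22032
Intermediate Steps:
f = -1/5 (f = 1/(-5) = -1/5 ≈ -0.20000)
w(x, k) = -5 + k*x (w(x, k) = k*x - 5 = -5 + k*x)
V(n, E) = 9*E - n/5 (V(n, E) = (-n/5 + 8*E) + E = (8*E - n/5) + E = 9*E - n/5)
79 + V(-8, w(-4, 3))*(-145) = 79 + (9*(-5 + 3*(-4)) - 1/5*(-8))*(-145) = 79 + (9*(-5 - 12) + 8/5)*(-145) = 79 + (9*(-17) + 8/5)*(-145) = 79 + (-153 + 8/5)*(-145) = 79 - 757/5*(-145) = 79 + 21953 = 22032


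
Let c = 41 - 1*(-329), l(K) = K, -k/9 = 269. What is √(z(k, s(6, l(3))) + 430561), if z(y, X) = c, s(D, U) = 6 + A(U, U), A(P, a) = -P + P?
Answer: √430931 ≈ 656.45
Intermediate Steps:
k = -2421 (k = -9*269 = -2421)
A(P, a) = 0
s(D, U) = 6 (s(D, U) = 6 + 0 = 6)
c = 370 (c = 41 + 329 = 370)
z(y, X) = 370
√(z(k, s(6, l(3))) + 430561) = √(370 + 430561) = √430931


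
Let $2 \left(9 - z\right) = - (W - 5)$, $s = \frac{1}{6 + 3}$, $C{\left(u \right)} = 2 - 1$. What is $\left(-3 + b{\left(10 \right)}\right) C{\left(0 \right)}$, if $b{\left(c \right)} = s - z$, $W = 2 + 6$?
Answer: $- \frac{241}{18} \approx -13.389$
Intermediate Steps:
$C{\left(u \right)} = 1$ ($C{\left(u \right)} = 2 - 1 = 1$)
$W = 8$
$s = \frac{1}{9} \approx 0.11111$
$z = \frac{21}{2}$ ($z = 9 - \frac{\left(-1\right) \left(8 - 5\right)}{2} = 9 - \frac{\left(-1\right) 3}{2} = 9 - - \frac{3}{2} = 9 + \frac{3}{2} = \frac{21}{2} \approx 10.5$)
$b{\left(c \right)} = - \frac{187}{18}$ ($b{\left(c \right)} = \frac{1}{9} - \frac{21}{2} = - \frac{187}{18}$)
$\left(-3 + b{\left(10 \right)}\right) C{\left(0 \right)} = \left(-3 - \frac{187}{18}\right) 1 = \left(- \frac{241}{18}\right) 1 = - \frac{241}{18}$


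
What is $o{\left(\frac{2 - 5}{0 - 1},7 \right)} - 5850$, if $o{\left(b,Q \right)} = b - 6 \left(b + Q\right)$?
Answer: $-5907$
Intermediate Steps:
$o{\left(b,Q \right)} = - 6 Q - 5 b$ ($o{\left(b,Q \right)} = b - 6 \left(Q + b\right) = b - \left(6 Q + 6 b\right) = - 6 Q - 5 b$)
$o{\left(\frac{2 - 5}{0 - 1},7 \right)} - 5850 = \left(\left(-6\right) 7 - 5 \frac{2 - 5}{0 - 1}\right) - 5850 = \left(-42 - 5 \left(- \frac{3}{-1}\right)\right) - 5850 = \left(-42 - 5 \left(\left(-3\right) \left(-1\right)\right)\right) - 5850 = \left(-42 - 15\right) - 5850 = -57 - 5850 = -5907$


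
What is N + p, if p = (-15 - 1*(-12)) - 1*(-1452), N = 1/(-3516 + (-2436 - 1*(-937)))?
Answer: 7266734/5015 ≈ 1449.0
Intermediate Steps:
N = -1/5015 (N = 1/(-3516 + (-2436 + 937)) = 1/(-3516 - 1499) = 1/(-5015) = -1/5015 ≈ -0.00019940)
p = 1449 (p = (-15 + 12) + 1452 = -3 + 1452 = 1449)
N + p = -1/5015 + 1449 = 7266734/5015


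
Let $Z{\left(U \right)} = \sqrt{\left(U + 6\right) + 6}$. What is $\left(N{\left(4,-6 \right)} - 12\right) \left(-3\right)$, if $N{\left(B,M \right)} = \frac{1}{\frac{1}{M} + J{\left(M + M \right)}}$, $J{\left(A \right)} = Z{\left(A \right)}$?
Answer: $54$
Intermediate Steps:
$Z{\left(U \right)} = \sqrt{12 + U}$ ($Z{\left(U \right)} = \sqrt{\left(6 + U\right) + 6} = \sqrt{12 + U}$)
$J{\left(A \right)} = \sqrt{12 + A}$
$N{\left(B,M \right)} = \frac{1}{\frac{1}{M} + \sqrt{12 + 2 M}}$ ($N{\left(B,M \right)} = \frac{1}{\frac{1}{M} + \sqrt{12 + \left(M + M\right)}} = \frac{1}{\frac{1}{M} + \sqrt{12 + 2 M}}$)
$\left(N{\left(4,-6 \right)} - 12\right) \left(-3\right) = \left(- \frac{6}{1 - 6 \sqrt{2} \sqrt{6 - 6}} - 12\right) \left(-3\right) = \left(- \frac{6}{1 - 6 \sqrt{2} \sqrt{0}} - 12\right) \left(-3\right) = \left(- \frac{6}{1 - 6 \sqrt{2} \cdot 0} - 12\right) \left(-3\right) = \left(- \frac{6}{1 + 0} - 12\right) \left(-3\right) = \left(- \frac{6}{1} - 12\right) \left(-3\right) = \left(\left(-6\right) 1 - 12\right) \left(-3\right) = \left(-6 - 12\right) \left(-3\right) = \left(-18\right) \left(-3\right) = 54$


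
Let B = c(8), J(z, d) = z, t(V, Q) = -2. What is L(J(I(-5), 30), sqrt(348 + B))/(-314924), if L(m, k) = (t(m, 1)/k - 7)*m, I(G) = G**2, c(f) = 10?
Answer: 175/314924 + 25*sqrt(358)/56371396 ≈ 0.00056408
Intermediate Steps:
B = 10
L(m, k) = m*(-7 - 2/k) (L(m, k) = (-2/k - 7)*m = (-7 - 2/k)*m = m*(-7 - 2/k))
L(J(I(-5), 30), sqrt(348 + B))/(-314924) = -1*(-5)**2*(2 + 7*sqrt(348 + 10))/sqrt(348 + 10)/(-314924) = -1*25*(2 + 7*sqrt(358))/sqrt(358)*(-1/314924) = -1*25*sqrt(358)/358*(2 + 7*sqrt(358))*(-1/314924) = -25*sqrt(358)*(2 + 7*sqrt(358))/358*(-1/314924) = 25*sqrt(358)*(2 + 7*sqrt(358))/112742792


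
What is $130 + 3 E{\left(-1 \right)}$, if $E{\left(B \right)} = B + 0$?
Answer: $127$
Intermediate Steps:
$E{\left(B \right)} = B$
$130 + 3 E{\left(-1 \right)} = 130 + 3 \left(-1\right) = 130 - 3 = 127$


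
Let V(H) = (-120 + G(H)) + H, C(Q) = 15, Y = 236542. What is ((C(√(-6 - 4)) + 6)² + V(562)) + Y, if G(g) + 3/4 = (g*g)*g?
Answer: 710967009/4 ≈ 1.7774e+8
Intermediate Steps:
G(g) = -¾ + g³ (G(g) = -¾ + (g*g)*g = -¾ + g²*g = -¾ + g³)
V(H) = -483/4 + H + H³ (V(H) = (-120 + (-¾ + H³)) + H = (-483/4 + H³) + H = -483/4 + H + H³)
((C(√(-6 - 4)) + 6)² + V(562)) + Y = ((15 + 6)² + (-483/4 + 562 + 562³)) + 236542 = (21² + (-483/4 + 562 + 177504328)) + 236542 = (441 + 710019077/4) + 236542 = 710020841/4 + 236542 = 710967009/4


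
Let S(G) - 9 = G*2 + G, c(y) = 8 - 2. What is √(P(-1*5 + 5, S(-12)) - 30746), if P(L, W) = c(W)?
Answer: 2*I*√7685 ≈ 175.33*I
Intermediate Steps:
c(y) = 6
S(G) = 9 + 3*G (S(G) = 9 + (G*2 + G) = 9 + (2*G + G) = 9 + 3*G)
P(L, W) = 6
√(P(-1*5 + 5, S(-12)) - 30746) = √(6 - 30746) = √(-30740) = 2*I*√7685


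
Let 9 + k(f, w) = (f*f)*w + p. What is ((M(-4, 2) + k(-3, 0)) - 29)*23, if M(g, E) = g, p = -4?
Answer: -1058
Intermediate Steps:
k(f, w) = -13 + w*f² (k(f, w) = -9 + ((f*f)*w - 4) = -9 + (f²*w - 4) = -9 + (w*f² - 4) = -9 + (-4 + w*f²) = -13 + w*f²)
((M(-4, 2) + k(-3, 0)) - 29)*23 = ((-4 + (-13 + 0*(-3)²)) - 29)*23 = ((-4 + (-13 + 0*9)) - 29)*23 = ((-4 + (-13 + 0)) - 29)*23 = ((-4 - 13) - 29)*23 = (-17 - 29)*23 = -46*23 = -1058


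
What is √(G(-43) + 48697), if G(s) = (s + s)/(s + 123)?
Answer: √19478370/20 ≈ 220.67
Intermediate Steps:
G(s) = 2*s/(123 + s) (G(s) = (2*s)/(123 + s) = 2*s/(123 + s))
√(G(-43) + 48697) = √(2*(-43)/(123 - 43) + 48697) = √(2*(-43)/80 + 48697) = √(2*(-43)*(1/80) + 48697) = √(-43/40 + 48697) = √(1947837/40) = √19478370/20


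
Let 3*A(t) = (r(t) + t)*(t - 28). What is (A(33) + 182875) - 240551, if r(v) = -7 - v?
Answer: -173063/3 ≈ -57688.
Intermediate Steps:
A(t) = 196/3 - 7*t/3 (A(t) = (((-7 - t) + t)*(t - 28))/3 = (-7*(-28 + t))/3 = (196 - 7*t)/3 = 196/3 - 7*t/3)
(A(33) + 182875) - 240551 = ((196/3 - 7/3*33) + 182875) - 240551 = ((196/3 - 77) + 182875) - 240551 = (-35/3 + 182875) - 240551 = 548590/3 - 240551 = -173063/3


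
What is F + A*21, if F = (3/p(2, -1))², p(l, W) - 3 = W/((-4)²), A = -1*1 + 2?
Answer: 48693/2209 ≈ 22.043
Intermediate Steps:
A = 1 (A = -1 + 2 = 1)
p(l, W) = 3 + W/16 (p(l, W) = 3 + W/((-4)²) = 3 + W/16)
F = 2304/2209 (F = (3/(3 + (1/16)*(-1)))² = (3/(3 - 1/16))² = (3/(47/16))² = (3*(16/47))² = (48/47)² = 2304/2209 ≈ 1.0430)
F + A*21 = 2304/2209 + 1*21 = 2304/2209 + 21 = 48693/2209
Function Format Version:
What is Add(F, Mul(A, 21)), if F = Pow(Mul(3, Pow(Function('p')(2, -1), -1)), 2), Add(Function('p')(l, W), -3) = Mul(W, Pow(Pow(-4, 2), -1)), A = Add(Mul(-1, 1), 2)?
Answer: Rational(48693, 2209) ≈ 22.043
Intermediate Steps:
A = 1 (A = Add(-1, 2) = 1)
Function('p')(l, W) = Add(3, Mul(Rational(1, 16), W)) (Function('p')(l, W) = Add(3, Mul(W, Pow(Pow(-4, 2), -1))) = Add(3, Mul(W, Pow(16, -1))) = Add(3, Mul(W, Rational(1, 16))) = Add(3, Mul(Rational(1, 16), W)))
F = Rational(2304, 2209) (F = Pow(Mul(3, Pow(Add(3, Mul(Rational(1, 16), -1)), -1)), 2) = Pow(Mul(3, Pow(Add(3, Rational(-1, 16)), -1)), 2) = Pow(Mul(3, Pow(Rational(47, 16), -1)), 2) = Pow(Mul(3, Rational(16, 47)), 2) = Pow(Rational(48, 47), 2) = Rational(2304, 2209) ≈ 1.0430)
Add(F, Mul(A, 21)) = Add(Rational(2304, 2209), Mul(1, 21)) = Add(Rational(2304, 2209), 21) = Rational(48693, 2209)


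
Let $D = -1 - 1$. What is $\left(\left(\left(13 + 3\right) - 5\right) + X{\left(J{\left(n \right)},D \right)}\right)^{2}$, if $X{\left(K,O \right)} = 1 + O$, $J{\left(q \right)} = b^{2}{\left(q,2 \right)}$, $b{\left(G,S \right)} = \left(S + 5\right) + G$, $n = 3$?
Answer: $100$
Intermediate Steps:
$D = -2$ ($D = -1 - 1 = -2$)
$b{\left(G,S \right)} = 5 + G + S$ ($b{\left(G,S \right)} = \left(5 + S\right) + G = 5 + G + S$)
$J{\left(q \right)} = \left(7 + q\right)^{2}$ ($J{\left(q \right)} = \left(5 + q + 2\right)^{2} = \left(7 + q\right)^{2}$)
$\left(\left(\left(13 + 3\right) - 5\right) + X{\left(J{\left(n \right)},D \right)}\right)^{2} = \left(\left(\left(13 + 3\right) - 5\right) + \left(1 - 2\right)\right)^{2} = \left(\left(16 - 5\right) - 1\right)^{2} = \left(11 - 1\right)^{2} = 10^{2} = 100$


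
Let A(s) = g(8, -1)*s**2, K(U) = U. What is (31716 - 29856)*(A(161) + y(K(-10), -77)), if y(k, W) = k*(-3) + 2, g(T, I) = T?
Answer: 385764000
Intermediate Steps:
y(k, W) = 2 - 3*k (y(k, W) = -3*k + 2 = 2 - 3*k)
A(s) = 8*s**2
(31716 - 29856)*(A(161) + y(K(-10), -77)) = (31716 - 29856)*(8*161**2 + (2 - 3*(-10))) = 1860*(8*25921 + (2 + 30)) = 1860*(207368 + 32) = 1860*207400 = 385764000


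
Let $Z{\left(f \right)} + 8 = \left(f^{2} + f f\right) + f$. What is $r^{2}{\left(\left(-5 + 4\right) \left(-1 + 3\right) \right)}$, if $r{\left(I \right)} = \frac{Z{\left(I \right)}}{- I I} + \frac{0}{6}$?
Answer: $\frac{1}{4} \approx 0.25$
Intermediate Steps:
$Z{\left(f \right)} = -8 + f + 2 f^{2}$ ($Z{\left(f \right)} = -8 + \left(\left(f^{2} + f f\right) + f\right) = -8 + \left(\left(f^{2} + f^{2}\right) + f\right) = -8 + \left(2 f^{2} + f\right) = -8 + \left(f + 2 f^{2}\right) = -8 + f + 2 f^{2}$)
$r{\left(I \right)} = - \frac{-8 + I + 2 I^{2}}{I^{2}}$ ($r{\left(I \right)} = \frac{-8 + I + 2 I^{2}}{- I I} + \frac{0}{6} = \frac{-8 + I + 2 I^{2}}{\left(-1\right) I^{2}} + 0 \cdot \frac{1}{6} = \left(-8 + I + 2 I^{2}\right) \left(- \frac{1}{I^{2}}\right) + 0 = - \frac{-8 + I + 2 I^{2}}{I^{2}} + 0 = - \frac{-8 + I + 2 I^{2}}{I^{2}}$)
$r^{2}{\left(\left(-5 + 4\right) \left(-1 + 3\right) \right)} = \left(-2 - \frac{1}{\left(-5 + 4\right) \left(-1 + 3\right)} + \frac{8}{\left(-1 + 3\right)^{2} \left(-5 + 4\right)^{2}}\right)^{2} = \left(-2 - \frac{1}{\left(-1\right) 2} + \frac{8}{4}\right)^{2} = \left(-2 - \frac{1}{-2} + \frac{8}{4}\right)^{2} = \left(-2 - - \frac{1}{2} + 8 \cdot \frac{1}{4}\right)^{2} = \left(-2 + \frac{1}{2} + 2\right)^{2} = \left(\frac{1}{2}\right)^{2} = \frac{1}{4}$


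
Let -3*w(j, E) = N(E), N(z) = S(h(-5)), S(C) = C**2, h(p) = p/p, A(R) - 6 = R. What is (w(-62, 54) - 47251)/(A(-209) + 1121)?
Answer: -70877/1377 ≈ -51.472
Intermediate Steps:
A(R) = 6 + R
h(p) = 1
N(z) = 1 (N(z) = 1**2 = 1)
w(j, E) = -1/3 (w(j, E) = -1/3*1 = -1/3)
(w(-62, 54) - 47251)/(A(-209) + 1121) = (-1/3 - 47251)/((6 - 209) + 1121) = -141754/(3*(-203 + 1121)) = -141754/3/918 = -141754/3*1/918 = -70877/1377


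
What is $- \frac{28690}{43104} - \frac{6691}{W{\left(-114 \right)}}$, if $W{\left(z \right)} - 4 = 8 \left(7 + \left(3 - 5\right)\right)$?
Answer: $- \frac{36208903}{237072} \approx -152.73$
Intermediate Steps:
$W{\left(z \right)} = 44$ ($W{\left(z \right)} = 4 + 8 \left(7 + \left(3 - 5\right)\right) = 4 + 8 \left(7 - 2\right) = 4 + 8 \cdot 5 = 4 + 40 = 44$)
$- \frac{28690}{43104} - \frac{6691}{W{\left(-114 \right)}} = - \frac{28690}{43104} - \frac{6691}{44} = \left(-28690\right) \frac{1}{43104} - \frac{6691}{44} = - \frac{14345}{21552} - \frac{6691}{44} = - \frac{36208903}{237072}$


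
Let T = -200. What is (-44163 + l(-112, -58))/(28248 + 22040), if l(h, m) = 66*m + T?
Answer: -48191/50288 ≈ -0.95830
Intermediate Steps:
l(h, m) = -200 + 66*m (l(h, m) = 66*m - 200 = -200 + 66*m)
(-44163 + l(-112, -58))/(28248 + 22040) = (-44163 + (-200 + 66*(-58)))/(28248 + 22040) = (-44163 + (-200 - 3828))/50288 = (-44163 - 4028)*(1/50288) = -48191*1/50288 = -48191/50288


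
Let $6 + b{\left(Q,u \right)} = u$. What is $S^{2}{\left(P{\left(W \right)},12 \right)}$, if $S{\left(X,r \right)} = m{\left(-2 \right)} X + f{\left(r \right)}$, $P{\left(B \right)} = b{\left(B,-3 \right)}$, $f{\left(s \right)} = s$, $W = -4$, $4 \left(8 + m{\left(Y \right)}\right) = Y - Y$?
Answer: $7056$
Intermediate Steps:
$b{\left(Q,u \right)} = -6 + u$
$m{\left(Y \right)} = -8$ ($m{\left(Y \right)} = -8 + \frac{Y - Y}{4} = -8 + \frac{1}{4} \cdot 0 = -8 + 0 = -8$)
$P{\left(B \right)} = -9$ ($P{\left(B \right)} = -6 - 3 = -9$)
$S{\left(X,r \right)} = r - 8 X$ ($S{\left(X,r \right)} = - 8 X + r = r - 8 X$)
$S^{2}{\left(P{\left(W \right)},12 \right)} = \left(12 - -72\right)^{2} = \left(12 + 72\right)^{2} = 84^{2} = 7056$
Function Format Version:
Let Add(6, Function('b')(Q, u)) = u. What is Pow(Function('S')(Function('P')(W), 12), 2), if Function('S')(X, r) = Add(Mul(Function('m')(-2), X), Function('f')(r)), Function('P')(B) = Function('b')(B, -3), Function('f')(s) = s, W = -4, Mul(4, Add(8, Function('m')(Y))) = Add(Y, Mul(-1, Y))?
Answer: 7056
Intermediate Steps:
Function('b')(Q, u) = Add(-6, u)
Function('m')(Y) = -8 (Function('m')(Y) = Add(-8, Mul(Rational(1, 4), Add(Y, Mul(-1, Y)))) = Add(-8, Mul(Rational(1, 4), 0)) = Add(-8, 0) = -8)
Function('P')(B) = -9 (Function('P')(B) = Add(-6, -3) = -9)
Function('S')(X, r) = Add(r, Mul(-8, X)) (Function('S')(X, r) = Add(Mul(-8, X), r) = Add(r, Mul(-8, X)))
Pow(Function('S')(Function('P')(W), 12), 2) = Pow(Add(12, Mul(-8, -9)), 2) = Pow(Add(12, 72), 2) = Pow(84, 2) = 7056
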